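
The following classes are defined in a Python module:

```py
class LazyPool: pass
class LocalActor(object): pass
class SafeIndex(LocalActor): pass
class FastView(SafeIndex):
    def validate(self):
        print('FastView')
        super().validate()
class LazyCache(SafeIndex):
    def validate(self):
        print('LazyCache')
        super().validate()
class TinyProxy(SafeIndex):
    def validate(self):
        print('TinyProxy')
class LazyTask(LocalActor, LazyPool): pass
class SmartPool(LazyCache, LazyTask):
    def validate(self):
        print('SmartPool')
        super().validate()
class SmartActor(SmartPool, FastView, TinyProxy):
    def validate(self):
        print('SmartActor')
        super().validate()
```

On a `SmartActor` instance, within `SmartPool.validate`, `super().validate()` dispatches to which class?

L[SmartActor] = SmartActor + merge(L[SmartPool], L[FastView], L[TinyProxy], [SmartPool FastView TinyProxy])
  take SmartPool:  [SmartPool LazyCache SafeIndex LazyTask LocalActor LazyPool object] + [FastView SafeIndex LocalActor object] + [TinyProxy SafeIndex LocalActor object] + [SmartPool FastView TinyProxy]
  take LazyCache:  [LazyCache SafeIndex LazyTask LocalActor LazyPool object] + [FastView SafeIndex LocalActor object] + [TinyProxy SafeIndex LocalActor object] + [FastView TinyProxy]
  take FastView:  [SafeIndex LazyTask LocalActor LazyPool object] + [FastView SafeIndex LocalActor object] + [TinyProxy SafeIndex LocalActor object] + [FastView TinyProxy]
  take TinyProxy:  [SafeIndex LazyTask LocalActor LazyPool object] + [SafeIndex LocalActor object] + [TinyProxy SafeIndex LocalActor object] + [TinyProxy]
  take SafeIndex:  [SafeIndex LazyTask LocalActor LazyPool object] + [SafeIndex LocalActor object] + [SafeIndex LocalActor object]
  take LazyTask:  [LazyTask LocalActor LazyPool object] + [LocalActor object] + [LocalActor object]
  take LocalActor:  [LocalActor LazyPool object] + [LocalActor object] + [LocalActor object]
  take LazyPool:  [LazyPool object] + [object] + [object]
  take object:  [object] + [object] + [object]
MRO: SmartActor SmartPool LazyCache FastView TinyProxy SafeIndex LazyTask LocalActor LazyPool object
super() in SmartPool.validate on a SmartActor instance goes to the class after SmartPool in SmartActor's MRO: LazyCache.

LazyCache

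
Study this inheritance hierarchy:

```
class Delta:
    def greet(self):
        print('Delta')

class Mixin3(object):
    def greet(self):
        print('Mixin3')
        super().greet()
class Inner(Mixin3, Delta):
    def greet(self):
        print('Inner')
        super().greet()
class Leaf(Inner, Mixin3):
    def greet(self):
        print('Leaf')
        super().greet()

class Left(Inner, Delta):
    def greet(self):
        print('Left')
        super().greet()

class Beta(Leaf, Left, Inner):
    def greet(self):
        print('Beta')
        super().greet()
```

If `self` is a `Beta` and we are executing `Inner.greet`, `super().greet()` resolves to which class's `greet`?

Mixin3

L[Beta] = Beta + merge(L[Leaf], L[Left], L[Inner], [Leaf Left Inner])
  take Leaf:  [Leaf Inner Mixin3 Delta object] + [Left Inner Mixin3 Delta object] + [Inner Mixin3 Delta object] + [Leaf Left Inner]
  take Left:  [Inner Mixin3 Delta object] + [Left Inner Mixin3 Delta object] + [Inner Mixin3 Delta object] + [Left Inner]
  take Inner:  [Inner Mixin3 Delta object] + [Inner Mixin3 Delta object] + [Inner Mixin3 Delta object] + [Inner]
  take Mixin3:  [Mixin3 Delta object] + [Mixin3 Delta object] + [Mixin3 Delta object]
  take Delta:  [Delta object] + [Delta object] + [Delta object]
  take object:  [object] + [object] + [object]
MRO: Beta Leaf Left Inner Mixin3 Delta object
super() in Inner.greet on a Beta instance goes to the class after Inner in Beta's MRO: Mixin3.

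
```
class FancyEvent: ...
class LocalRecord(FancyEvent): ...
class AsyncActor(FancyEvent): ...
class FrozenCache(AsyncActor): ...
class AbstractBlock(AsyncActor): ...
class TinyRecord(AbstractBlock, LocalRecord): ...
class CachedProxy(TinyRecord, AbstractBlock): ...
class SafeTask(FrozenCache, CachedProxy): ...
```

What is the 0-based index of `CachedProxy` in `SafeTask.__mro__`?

L[SafeTask] = SafeTask + merge(L[FrozenCache], L[CachedProxy], [FrozenCache CachedProxy])
  take FrozenCache:  [FrozenCache AsyncActor FancyEvent object] + [CachedProxy TinyRecord AbstractBlock AsyncActor LocalRecord FancyEvent object] + [FrozenCache CachedProxy]
  take CachedProxy:  [AsyncActor FancyEvent object] + [CachedProxy TinyRecord AbstractBlock AsyncActor LocalRecord FancyEvent object] + [CachedProxy]
  take TinyRecord:  [AsyncActor FancyEvent object] + [TinyRecord AbstractBlock AsyncActor LocalRecord FancyEvent object]
  take AbstractBlock:  [AsyncActor FancyEvent object] + [AbstractBlock AsyncActor LocalRecord FancyEvent object]
  take AsyncActor:  [AsyncActor FancyEvent object] + [AsyncActor LocalRecord FancyEvent object]
  take LocalRecord:  [FancyEvent object] + [LocalRecord FancyEvent object]
  take FancyEvent:  [FancyEvent object] + [FancyEvent object]
  take object:  [object] + [object]
MRO: SafeTask FrozenCache CachedProxy TinyRecord AbstractBlock AsyncActor LocalRecord FancyEvent object
CachedProxy sits at index 2.

2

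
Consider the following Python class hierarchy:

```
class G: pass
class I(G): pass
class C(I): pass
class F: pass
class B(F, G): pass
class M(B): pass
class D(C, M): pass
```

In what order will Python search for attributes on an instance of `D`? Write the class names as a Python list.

[D, C, I, M, B, F, G, object]

L[D] = D + merge(L[C], L[M], [C M])
  take C:  [C I G object] + [M B F G object] + [C M]
  take I:  [I G object] + [M B F G object] + [M]
  take M:  [G object] + [M B F G object] + [M]
  take B:  [G object] + [B F G object]
  take F:  [G object] + [F G object]
  take G:  [G object] + [G object]
  take object:  [object] + [object]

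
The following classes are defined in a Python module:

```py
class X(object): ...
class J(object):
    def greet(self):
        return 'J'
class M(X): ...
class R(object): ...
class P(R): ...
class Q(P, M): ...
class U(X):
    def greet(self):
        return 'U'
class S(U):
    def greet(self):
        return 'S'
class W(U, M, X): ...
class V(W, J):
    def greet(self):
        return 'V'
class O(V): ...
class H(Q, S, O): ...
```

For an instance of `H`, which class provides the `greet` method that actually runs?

L[H] = H + merge(L[Q], L[S], L[O], [Q S O])
  take Q:  [Q P R M X object] + [S U X object] + [O V W U M X J object] + [Q S O]
  take P:  [P R M X object] + [S U X object] + [O V W U M X J object] + [S O]
  take R:  [R M X object] + [S U X object] + [O V W U M X J object] + [S O]
  take S:  [M X object] + [S U X object] + [O V W U M X J object] + [S O]
  take O:  [M X object] + [U X object] + [O V W U M X J object] + [O]
  take V:  [M X object] + [U X object] + [V W U M X J object]
  take W:  [M X object] + [U X object] + [W U M X J object]
  take U:  [M X object] + [U X object] + [U M X J object]
  take M:  [M X object] + [X object] + [M X J object]
  take X:  [X object] + [X object] + [X J object]
  take J:  [object] + [object] + [J object]
  take object:  [object] + [object] + [object]
MRO: H Q P R S O V W U M X J object
greet is defined in: J, S, U, V. First along the MRO is S.

S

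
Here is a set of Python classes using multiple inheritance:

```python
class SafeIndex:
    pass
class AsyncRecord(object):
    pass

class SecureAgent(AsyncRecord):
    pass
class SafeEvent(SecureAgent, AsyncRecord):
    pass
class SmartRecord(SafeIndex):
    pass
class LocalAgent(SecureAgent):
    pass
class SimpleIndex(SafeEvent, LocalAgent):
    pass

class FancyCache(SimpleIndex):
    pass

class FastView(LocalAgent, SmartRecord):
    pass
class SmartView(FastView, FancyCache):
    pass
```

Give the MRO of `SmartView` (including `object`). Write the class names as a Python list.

L[SmartView] = SmartView + merge(L[FastView], L[FancyCache], [FastView FancyCache])
  take FastView:  [FastView LocalAgent SecureAgent AsyncRecord SmartRecord SafeIndex object] + [FancyCache SimpleIndex SafeEvent LocalAgent SecureAgent AsyncRecord object] + [FastView FancyCache]
  take FancyCache:  [LocalAgent SecureAgent AsyncRecord SmartRecord SafeIndex object] + [FancyCache SimpleIndex SafeEvent LocalAgent SecureAgent AsyncRecord object] + [FancyCache]
  take SimpleIndex:  [LocalAgent SecureAgent AsyncRecord SmartRecord SafeIndex object] + [SimpleIndex SafeEvent LocalAgent SecureAgent AsyncRecord object]
  take SafeEvent:  [LocalAgent SecureAgent AsyncRecord SmartRecord SafeIndex object] + [SafeEvent LocalAgent SecureAgent AsyncRecord object]
  take LocalAgent:  [LocalAgent SecureAgent AsyncRecord SmartRecord SafeIndex object] + [LocalAgent SecureAgent AsyncRecord object]
  take SecureAgent:  [SecureAgent AsyncRecord SmartRecord SafeIndex object] + [SecureAgent AsyncRecord object]
  take AsyncRecord:  [AsyncRecord SmartRecord SafeIndex object] + [AsyncRecord object]
  take SmartRecord:  [SmartRecord SafeIndex object] + [object]
  take SafeIndex:  [SafeIndex object] + [object]
  take object:  [object] + [object]

[SmartView, FastView, FancyCache, SimpleIndex, SafeEvent, LocalAgent, SecureAgent, AsyncRecord, SmartRecord, SafeIndex, object]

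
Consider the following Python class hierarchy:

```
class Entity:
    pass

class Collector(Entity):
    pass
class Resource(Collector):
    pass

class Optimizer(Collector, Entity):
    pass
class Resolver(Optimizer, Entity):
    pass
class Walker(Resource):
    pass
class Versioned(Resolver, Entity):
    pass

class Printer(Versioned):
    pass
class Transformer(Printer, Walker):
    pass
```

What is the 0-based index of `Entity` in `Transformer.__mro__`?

8

L[Transformer] = Transformer + merge(L[Printer], L[Walker], [Printer Walker])
  take Printer:  [Printer Versioned Resolver Optimizer Collector Entity object] + [Walker Resource Collector Entity object] + [Printer Walker]
  take Versioned:  [Versioned Resolver Optimizer Collector Entity object] + [Walker Resource Collector Entity object] + [Walker]
  take Resolver:  [Resolver Optimizer Collector Entity object] + [Walker Resource Collector Entity object] + [Walker]
  take Optimizer:  [Optimizer Collector Entity object] + [Walker Resource Collector Entity object] + [Walker]
  take Walker:  [Collector Entity object] + [Walker Resource Collector Entity object] + [Walker]
  take Resource:  [Collector Entity object] + [Resource Collector Entity object]
  take Collector:  [Collector Entity object] + [Collector Entity object]
  take Entity:  [Entity object] + [Entity object]
  take object:  [object] + [object]
MRO: Transformer Printer Versioned Resolver Optimizer Walker Resource Collector Entity object
Entity sits at index 8.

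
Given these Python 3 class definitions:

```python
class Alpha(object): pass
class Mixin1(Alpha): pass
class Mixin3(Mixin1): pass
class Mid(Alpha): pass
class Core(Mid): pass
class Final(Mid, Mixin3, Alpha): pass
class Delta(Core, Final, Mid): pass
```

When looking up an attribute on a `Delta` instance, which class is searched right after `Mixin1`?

Alpha

L[Delta] = Delta + merge(L[Core], L[Final], L[Mid], [Core Final Mid])
  take Core:  [Core Mid Alpha object] + [Final Mid Mixin3 Mixin1 Alpha object] + [Mid Alpha object] + [Core Final Mid]
  take Final:  [Mid Alpha object] + [Final Mid Mixin3 Mixin1 Alpha object] + [Mid Alpha object] + [Final Mid]
  take Mid:  [Mid Alpha object] + [Mid Mixin3 Mixin1 Alpha object] + [Mid Alpha object] + [Mid]
  take Mixin3:  [Alpha object] + [Mixin3 Mixin1 Alpha object] + [Alpha object]
  take Mixin1:  [Alpha object] + [Mixin1 Alpha object] + [Alpha object]
  take Alpha:  [Alpha object] + [Alpha object] + [Alpha object]
  take object:  [object] + [object] + [object]
MRO: Delta Core Final Mid Mixin3 Mixin1 Alpha object
Mixin1 is at position 5; next is Alpha.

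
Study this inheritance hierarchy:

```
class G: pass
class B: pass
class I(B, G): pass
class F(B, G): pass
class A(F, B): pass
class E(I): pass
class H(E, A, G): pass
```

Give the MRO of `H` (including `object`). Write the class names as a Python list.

L[H] = H + merge(L[E], L[A], L[G], [E A G])
  take E:  [E I B G object] + [A F B G object] + [G object] + [E A G]
  take I:  [I B G object] + [A F B G object] + [G object] + [A G]
  take A:  [B G object] + [A F B G object] + [G object] + [A G]
  take F:  [B G object] + [F B G object] + [G object] + [G]
  take B:  [B G object] + [B G object] + [G object] + [G]
  take G:  [G object] + [G object] + [G object] + [G]
  take object:  [object] + [object] + [object]

[H, E, I, A, F, B, G, object]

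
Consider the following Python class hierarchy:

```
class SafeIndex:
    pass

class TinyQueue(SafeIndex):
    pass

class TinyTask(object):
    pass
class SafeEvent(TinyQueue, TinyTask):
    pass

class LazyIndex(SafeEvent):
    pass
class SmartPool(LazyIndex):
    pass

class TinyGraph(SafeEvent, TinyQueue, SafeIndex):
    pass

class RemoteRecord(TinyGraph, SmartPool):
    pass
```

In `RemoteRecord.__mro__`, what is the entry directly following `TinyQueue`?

L[RemoteRecord] = RemoteRecord + merge(L[TinyGraph], L[SmartPool], [TinyGraph SmartPool])
  take TinyGraph:  [TinyGraph SafeEvent TinyQueue SafeIndex TinyTask object] + [SmartPool LazyIndex SafeEvent TinyQueue SafeIndex TinyTask object] + [TinyGraph SmartPool]
  take SmartPool:  [SafeEvent TinyQueue SafeIndex TinyTask object] + [SmartPool LazyIndex SafeEvent TinyQueue SafeIndex TinyTask object] + [SmartPool]
  take LazyIndex:  [SafeEvent TinyQueue SafeIndex TinyTask object] + [LazyIndex SafeEvent TinyQueue SafeIndex TinyTask object]
  take SafeEvent:  [SafeEvent TinyQueue SafeIndex TinyTask object] + [SafeEvent TinyQueue SafeIndex TinyTask object]
  take TinyQueue:  [TinyQueue SafeIndex TinyTask object] + [TinyQueue SafeIndex TinyTask object]
  take SafeIndex:  [SafeIndex TinyTask object] + [SafeIndex TinyTask object]
  take TinyTask:  [TinyTask object] + [TinyTask object]
  take object:  [object] + [object]
MRO: RemoteRecord TinyGraph SmartPool LazyIndex SafeEvent TinyQueue SafeIndex TinyTask object
TinyQueue is at position 5; next is SafeIndex.

SafeIndex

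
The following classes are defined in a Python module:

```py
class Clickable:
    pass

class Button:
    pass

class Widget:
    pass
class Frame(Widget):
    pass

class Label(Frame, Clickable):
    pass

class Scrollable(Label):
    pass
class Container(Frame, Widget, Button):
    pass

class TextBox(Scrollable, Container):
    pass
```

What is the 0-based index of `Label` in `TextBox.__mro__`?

2

L[TextBox] = TextBox + merge(L[Scrollable], L[Container], [Scrollable Container])
  take Scrollable:  [Scrollable Label Frame Widget Clickable object] + [Container Frame Widget Button object] + [Scrollable Container]
  take Label:  [Label Frame Widget Clickable object] + [Container Frame Widget Button object] + [Container]
  take Container:  [Frame Widget Clickable object] + [Container Frame Widget Button object] + [Container]
  take Frame:  [Frame Widget Clickable object] + [Frame Widget Button object]
  take Widget:  [Widget Clickable object] + [Widget Button object]
  take Clickable:  [Clickable object] + [Button object]
  take Button:  [object] + [Button object]
  take object:  [object] + [object]
MRO: TextBox Scrollable Label Container Frame Widget Clickable Button object
Label sits at index 2.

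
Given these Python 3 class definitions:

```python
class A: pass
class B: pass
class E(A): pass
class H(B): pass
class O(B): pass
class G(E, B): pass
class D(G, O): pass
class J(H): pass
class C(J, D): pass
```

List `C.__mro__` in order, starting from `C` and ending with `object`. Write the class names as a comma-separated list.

C, J, H, D, G, E, A, O, B, object

L[C] = C + merge(L[J], L[D], [J D])
  take J:  [J H B object] + [D G E A O B object] + [J D]
  take H:  [H B object] + [D G E A O B object] + [D]
  take D:  [B object] + [D G E A O B object] + [D]
  take G:  [B object] + [G E A O B object]
  take E:  [B object] + [E A O B object]
  take A:  [B object] + [A O B object]
  take O:  [B object] + [O B object]
  take B:  [B object] + [B object]
  take object:  [object] + [object]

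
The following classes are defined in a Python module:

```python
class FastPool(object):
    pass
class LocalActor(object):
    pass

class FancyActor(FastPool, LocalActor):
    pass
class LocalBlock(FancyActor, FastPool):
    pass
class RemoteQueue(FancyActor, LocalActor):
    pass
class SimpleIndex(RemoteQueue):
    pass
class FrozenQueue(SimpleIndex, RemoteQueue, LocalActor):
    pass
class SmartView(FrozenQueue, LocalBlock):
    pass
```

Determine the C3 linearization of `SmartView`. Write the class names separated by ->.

L[SmartView] = SmartView + merge(L[FrozenQueue], L[LocalBlock], [FrozenQueue LocalBlock])
  take FrozenQueue:  [FrozenQueue SimpleIndex RemoteQueue FancyActor FastPool LocalActor object] + [LocalBlock FancyActor FastPool LocalActor object] + [FrozenQueue LocalBlock]
  take SimpleIndex:  [SimpleIndex RemoteQueue FancyActor FastPool LocalActor object] + [LocalBlock FancyActor FastPool LocalActor object] + [LocalBlock]
  take RemoteQueue:  [RemoteQueue FancyActor FastPool LocalActor object] + [LocalBlock FancyActor FastPool LocalActor object] + [LocalBlock]
  take LocalBlock:  [FancyActor FastPool LocalActor object] + [LocalBlock FancyActor FastPool LocalActor object] + [LocalBlock]
  take FancyActor:  [FancyActor FastPool LocalActor object] + [FancyActor FastPool LocalActor object]
  take FastPool:  [FastPool LocalActor object] + [FastPool LocalActor object]
  take LocalActor:  [LocalActor object] + [LocalActor object]
  take object:  [object] + [object]

SmartView -> FrozenQueue -> SimpleIndex -> RemoteQueue -> LocalBlock -> FancyActor -> FastPool -> LocalActor -> object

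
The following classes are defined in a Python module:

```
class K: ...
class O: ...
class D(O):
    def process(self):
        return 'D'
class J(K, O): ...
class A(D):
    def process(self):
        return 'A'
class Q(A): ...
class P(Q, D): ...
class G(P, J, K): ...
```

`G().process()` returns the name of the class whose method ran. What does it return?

A

L[G] = G + merge(L[P], L[J], L[K], [P J K])
  take P:  [P Q A D O object] + [J K O object] + [K object] + [P J K]
  take Q:  [Q A D O object] + [J K O object] + [K object] + [J K]
  take A:  [A D O object] + [J K O object] + [K object] + [J K]
  take D:  [D O object] + [J K O object] + [K object] + [J K]
  take J:  [O object] + [J K O object] + [K object] + [J K]
  take K:  [O object] + [K O object] + [K object] + [K]
  take O:  [O object] + [O object] + [object]
  take object:  [object] + [object] + [object]
MRO: G P Q A D J K O object
process is defined in: A, D. First along the MRO is A.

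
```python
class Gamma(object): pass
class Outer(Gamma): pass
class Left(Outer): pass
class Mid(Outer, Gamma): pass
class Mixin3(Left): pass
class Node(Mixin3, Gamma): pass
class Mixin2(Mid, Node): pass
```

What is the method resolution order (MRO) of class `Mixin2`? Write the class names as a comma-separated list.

L[Mixin2] = Mixin2 + merge(L[Mid], L[Node], [Mid Node])
  take Mid:  [Mid Outer Gamma object] + [Node Mixin3 Left Outer Gamma object] + [Mid Node]
  take Node:  [Outer Gamma object] + [Node Mixin3 Left Outer Gamma object] + [Node]
  take Mixin3:  [Outer Gamma object] + [Mixin3 Left Outer Gamma object]
  take Left:  [Outer Gamma object] + [Left Outer Gamma object]
  take Outer:  [Outer Gamma object] + [Outer Gamma object]
  take Gamma:  [Gamma object] + [Gamma object]
  take object:  [object] + [object]

Mixin2, Mid, Node, Mixin3, Left, Outer, Gamma, object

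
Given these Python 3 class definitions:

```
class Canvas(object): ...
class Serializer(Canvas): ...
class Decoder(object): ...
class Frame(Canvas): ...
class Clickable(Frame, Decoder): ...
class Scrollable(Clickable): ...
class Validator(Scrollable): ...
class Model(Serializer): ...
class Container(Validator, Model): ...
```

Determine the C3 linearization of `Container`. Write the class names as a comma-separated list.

L[Container] = Container + merge(L[Validator], L[Model], [Validator Model])
  take Validator:  [Validator Scrollable Clickable Frame Canvas Decoder object] + [Model Serializer Canvas object] + [Validator Model]
  take Scrollable:  [Scrollable Clickable Frame Canvas Decoder object] + [Model Serializer Canvas object] + [Model]
  take Clickable:  [Clickable Frame Canvas Decoder object] + [Model Serializer Canvas object] + [Model]
  take Frame:  [Frame Canvas Decoder object] + [Model Serializer Canvas object] + [Model]
  take Model:  [Canvas Decoder object] + [Model Serializer Canvas object] + [Model]
  take Serializer:  [Canvas Decoder object] + [Serializer Canvas object]
  take Canvas:  [Canvas Decoder object] + [Canvas object]
  take Decoder:  [Decoder object] + [object]
  take object:  [object] + [object]

Container, Validator, Scrollable, Clickable, Frame, Model, Serializer, Canvas, Decoder, object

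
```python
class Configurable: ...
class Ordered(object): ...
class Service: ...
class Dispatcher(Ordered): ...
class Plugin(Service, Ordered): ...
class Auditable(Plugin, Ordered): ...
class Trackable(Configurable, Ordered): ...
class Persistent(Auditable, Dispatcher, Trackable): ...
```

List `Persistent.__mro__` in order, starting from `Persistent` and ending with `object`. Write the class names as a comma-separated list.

L[Persistent] = Persistent + merge(L[Auditable], L[Dispatcher], L[Trackable], [Auditable Dispatcher Trackable])
  take Auditable:  [Auditable Plugin Service Ordered object] + [Dispatcher Ordered object] + [Trackable Configurable Ordered object] + [Auditable Dispatcher Trackable]
  take Plugin:  [Plugin Service Ordered object] + [Dispatcher Ordered object] + [Trackable Configurable Ordered object] + [Dispatcher Trackable]
  take Service:  [Service Ordered object] + [Dispatcher Ordered object] + [Trackable Configurable Ordered object] + [Dispatcher Trackable]
  take Dispatcher:  [Ordered object] + [Dispatcher Ordered object] + [Trackable Configurable Ordered object] + [Dispatcher Trackable]
  take Trackable:  [Ordered object] + [Ordered object] + [Trackable Configurable Ordered object] + [Trackable]
  take Configurable:  [Ordered object] + [Ordered object] + [Configurable Ordered object]
  take Ordered:  [Ordered object] + [Ordered object] + [Ordered object]
  take object:  [object] + [object] + [object]

Persistent, Auditable, Plugin, Service, Dispatcher, Trackable, Configurable, Ordered, object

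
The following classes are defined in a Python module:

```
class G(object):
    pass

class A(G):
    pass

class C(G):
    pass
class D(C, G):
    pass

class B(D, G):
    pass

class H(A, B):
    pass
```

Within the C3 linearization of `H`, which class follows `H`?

L[H] = H + merge(L[A], L[B], [A B])
  take A:  [A G object] + [B D C G object] + [A B]
  take B:  [G object] + [B D C G object] + [B]
  take D:  [G object] + [D C G object]
  take C:  [G object] + [C G object]
  take G:  [G object] + [G object]
  take object:  [object] + [object]
MRO: H A B D C G object
H is at position 0; next is A.

A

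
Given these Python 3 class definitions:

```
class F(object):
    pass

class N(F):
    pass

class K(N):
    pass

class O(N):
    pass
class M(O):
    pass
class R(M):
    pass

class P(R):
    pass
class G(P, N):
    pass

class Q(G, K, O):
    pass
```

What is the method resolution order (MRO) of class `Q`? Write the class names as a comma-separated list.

L[Q] = Q + merge(L[G], L[K], L[O], [G K O])
  take G:  [G P R M O N F object] + [K N F object] + [O N F object] + [G K O]
  take P:  [P R M O N F object] + [K N F object] + [O N F object] + [K O]
  take R:  [R M O N F object] + [K N F object] + [O N F object] + [K O]
  take M:  [M O N F object] + [K N F object] + [O N F object] + [K O]
  take K:  [O N F object] + [K N F object] + [O N F object] + [K O]
  take O:  [O N F object] + [N F object] + [O N F object] + [O]
  take N:  [N F object] + [N F object] + [N F object]
  take F:  [F object] + [F object] + [F object]
  take object:  [object] + [object] + [object]

Q, G, P, R, M, K, O, N, F, object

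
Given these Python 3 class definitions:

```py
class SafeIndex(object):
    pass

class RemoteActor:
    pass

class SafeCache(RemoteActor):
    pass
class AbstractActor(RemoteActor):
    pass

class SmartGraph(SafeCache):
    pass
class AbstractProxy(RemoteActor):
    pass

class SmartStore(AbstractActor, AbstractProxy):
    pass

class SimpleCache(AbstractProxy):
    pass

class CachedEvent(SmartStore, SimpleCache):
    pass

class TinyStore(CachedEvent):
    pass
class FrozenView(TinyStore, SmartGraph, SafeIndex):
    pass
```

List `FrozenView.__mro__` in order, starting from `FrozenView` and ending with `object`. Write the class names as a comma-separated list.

L[FrozenView] = FrozenView + merge(L[TinyStore], L[SmartGraph], L[SafeIndex], [TinyStore SmartGraph SafeIndex])
  take TinyStore:  [TinyStore CachedEvent SmartStore AbstractActor SimpleCache AbstractProxy RemoteActor object] + [SmartGraph SafeCache RemoteActor object] + [SafeIndex object] + [TinyStore SmartGraph SafeIndex]
  take CachedEvent:  [CachedEvent SmartStore AbstractActor SimpleCache AbstractProxy RemoteActor object] + [SmartGraph SafeCache RemoteActor object] + [SafeIndex object] + [SmartGraph SafeIndex]
  take SmartStore:  [SmartStore AbstractActor SimpleCache AbstractProxy RemoteActor object] + [SmartGraph SafeCache RemoteActor object] + [SafeIndex object] + [SmartGraph SafeIndex]
  take AbstractActor:  [AbstractActor SimpleCache AbstractProxy RemoteActor object] + [SmartGraph SafeCache RemoteActor object] + [SafeIndex object] + [SmartGraph SafeIndex]
  take SimpleCache:  [SimpleCache AbstractProxy RemoteActor object] + [SmartGraph SafeCache RemoteActor object] + [SafeIndex object] + [SmartGraph SafeIndex]
  take AbstractProxy:  [AbstractProxy RemoteActor object] + [SmartGraph SafeCache RemoteActor object] + [SafeIndex object] + [SmartGraph SafeIndex]
  take SmartGraph:  [RemoteActor object] + [SmartGraph SafeCache RemoteActor object] + [SafeIndex object] + [SmartGraph SafeIndex]
  take SafeCache:  [RemoteActor object] + [SafeCache RemoteActor object] + [SafeIndex object] + [SafeIndex]
  take RemoteActor:  [RemoteActor object] + [RemoteActor object] + [SafeIndex object] + [SafeIndex]
  take SafeIndex:  [object] + [object] + [SafeIndex object] + [SafeIndex]
  take object:  [object] + [object] + [object]

FrozenView, TinyStore, CachedEvent, SmartStore, AbstractActor, SimpleCache, AbstractProxy, SmartGraph, SafeCache, RemoteActor, SafeIndex, object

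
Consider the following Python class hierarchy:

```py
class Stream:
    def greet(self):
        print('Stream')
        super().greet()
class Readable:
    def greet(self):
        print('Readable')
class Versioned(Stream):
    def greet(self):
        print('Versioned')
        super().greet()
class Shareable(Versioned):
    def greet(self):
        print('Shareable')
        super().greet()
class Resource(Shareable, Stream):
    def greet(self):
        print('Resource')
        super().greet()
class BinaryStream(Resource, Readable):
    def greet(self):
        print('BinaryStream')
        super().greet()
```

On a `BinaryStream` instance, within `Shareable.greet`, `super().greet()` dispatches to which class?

L[BinaryStream] = BinaryStream + merge(L[Resource], L[Readable], [Resource Readable])
  take Resource:  [Resource Shareable Versioned Stream object] + [Readable object] + [Resource Readable]
  take Shareable:  [Shareable Versioned Stream object] + [Readable object] + [Readable]
  take Versioned:  [Versioned Stream object] + [Readable object] + [Readable]
  take Stream:  [Stream object] + [Readable object] + [Readable]
  take Readable:  [object] + [Readable object] + [Readable]
  take object:  [object] + [object]
MRO: BinaryStream Resource Shareable Versioned Stream Readable object
super() in Shareable.greet on a BinaryStream instance goes to the class after Shareable in BinaryStream's MRO: Versioned.

Versioned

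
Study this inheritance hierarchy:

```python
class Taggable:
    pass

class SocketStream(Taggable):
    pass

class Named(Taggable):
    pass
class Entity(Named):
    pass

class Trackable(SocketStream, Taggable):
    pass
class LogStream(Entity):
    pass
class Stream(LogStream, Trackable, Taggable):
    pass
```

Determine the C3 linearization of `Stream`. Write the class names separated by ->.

Stream -> LogStream -> Entity -> Named -> Trackable -> SocketStream -> Taggable -> object

L[Stream] = Stream + merge(L[LogStream], L[Trackable], L[Taggable], [LogStream Trackable Taggable])
  take LogStream:  [LogStream Entity Named Taggable object] + [Trackable SocketStream Taggable object] + [Taggable object] + [LogStream Trackable Taggable]
  take Entity:  [Entity Named Taggable object] + [Trackable SocketStream Taggable object] + [Taggable object] + [Trackable Taggable]
  take Named:  [Named Taggable object] + [Trackable SocketStream Taggable object] + [Taggable object] + [Trackable Taggable]
  take Trackable:  [Taggable object] + [Trackable SocketStream Taggable object] + [Taggable object] + [Trackable Taggable]
  take SocketStream:  [Taggable object] + [SocketStream Taggable object] + [Taggable object] + [Taggable]
  take Taggable:  [Taggable object] + [Taggable object] + [Taggable object] + [Taggable]
  take object:  [object] + [object] + [object]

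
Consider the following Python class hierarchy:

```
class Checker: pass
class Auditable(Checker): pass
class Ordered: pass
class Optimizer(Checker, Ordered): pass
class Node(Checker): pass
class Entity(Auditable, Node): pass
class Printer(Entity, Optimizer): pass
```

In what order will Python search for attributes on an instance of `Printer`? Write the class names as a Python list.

[Printer, Entity, Auditable, Node, Optimizer, Checker, Ordered, object]

L[Printer] = Printer + merge(L[Entity], L[Optimizer], [Entity Optimizer])
  take Entity:  [Entity Auditable Node Checker object] + [Optimizer Checker Ordered object] + [Entity Optimizer]
  take Auditable:  [Auditable Node Checker object] + [Optimizer Checker Ordered object] + [Optimizer]
  take Node:  [Node Checker object] + [Optimizer Checker Ordered object] + [Optimizer]
  take Optimizer:  [Checker object] + [Optimizer Checker Ordered object] + [Optimizer]
  take Checker:  [Checker object] + [Checker Ordered object]
  take Ordered:  [object] + [Ordered object]
  take object:  [object] + [object]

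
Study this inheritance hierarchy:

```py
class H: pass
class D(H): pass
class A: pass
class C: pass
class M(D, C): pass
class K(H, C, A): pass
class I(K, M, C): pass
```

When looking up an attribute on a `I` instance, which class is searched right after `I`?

L[I] = I + merge(L[K], L[M], L[C], [K M C])
  take K:  [K H C A object] + [M D H C object] + [C object] + [K M C]
  take M:  [H C A object] + [M D H C object] + [C object] + [M C]
  take D:  [H C A object] + [D H C object] + [C object] + [C]
  take H:  [H C A object] + [H C object] + [C object] + [C]
  take C:  [C A object] + [C object] + [C object] + [C]
  take A:  [A object] + [object] + [object]
  take object:  [object] + [object] + [object]
MRO: I K M D H C A object
I is at position 0; next is K.

K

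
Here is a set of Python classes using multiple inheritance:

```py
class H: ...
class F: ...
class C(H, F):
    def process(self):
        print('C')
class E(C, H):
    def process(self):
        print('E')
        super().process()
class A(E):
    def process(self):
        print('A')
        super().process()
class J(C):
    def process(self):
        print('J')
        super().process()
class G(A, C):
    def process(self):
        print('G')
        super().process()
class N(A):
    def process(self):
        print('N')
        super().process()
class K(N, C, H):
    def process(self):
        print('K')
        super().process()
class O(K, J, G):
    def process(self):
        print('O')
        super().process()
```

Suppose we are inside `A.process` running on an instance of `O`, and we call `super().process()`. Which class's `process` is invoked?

L[O] = O + merge(L[K], L[J], L[G], [K J G])
  take K:  [K N A E C H F object] + [J C H F object] + [G A E C H F object] + [K J G]
  take N:  [N A E C H F object] + [J C H F object] + [G A E C H F object] + [J G]
  take J:  [A E C H F object] + [J C H F object] + [G A E C H F object] + [J G]
  take G:  [A E C H F object] + [C H F object] + [G A E C H F object] + [G]
  take A:  [A E C H F object] + [C H F object] + [A E C H F object]
  take E:  [E C H F object] + [C H F object] + [E C H F object]
  take C:  [C H F object] + [C H F object] + [C H F object]
  take H:  [H F object] + [H F object] + [H F object]
  take F:  [F object] + [F object] + [F object]
  take object:  [object] + [object] + [object]
MRO: O K N J G A E C H F object
super() in A.process on a O instance goes to the class after A in O's MRO: E.

E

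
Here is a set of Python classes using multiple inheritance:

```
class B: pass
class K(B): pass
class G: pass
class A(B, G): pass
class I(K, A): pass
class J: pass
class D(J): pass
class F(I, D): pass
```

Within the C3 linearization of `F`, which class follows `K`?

L[F] = F + merge(L[I], L[D], [I D])
  take I:  [I K A B G object] + [D J object] + [I D]
  take K:  [K A B G object] + [D J object] + [D]
  take A:  [A B G object] + [D J object] + [D]
  take B:  [B G object] + [D J object] + [D]
  take G:  [G object] + [D J object] + [D]
  take D:  [object] + [D J object] + [D]
  take J:  [object] + [J object]
  take object:  [object] + [object]
MRO: F I K A B G D J object
K is at position 2; next is A.

A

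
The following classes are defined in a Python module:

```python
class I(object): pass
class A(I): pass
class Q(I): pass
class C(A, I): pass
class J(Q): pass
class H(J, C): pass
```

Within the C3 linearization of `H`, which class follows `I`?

object

L[H] = H + merge(L[J], L[C], [J C])
  take J:  [J Q I object] + [C A I object] + [J C]
  take Q:  [Q I object] + [C A I object] + [C]
  take C:  [I object] + [C A I object] + [C]
  take A:  [I object] + [A I object]
  take I:  [I object] + [I object]
  take object:  [object] + [object]
MRO: H J Q C A I object
I is at position 5; next is object.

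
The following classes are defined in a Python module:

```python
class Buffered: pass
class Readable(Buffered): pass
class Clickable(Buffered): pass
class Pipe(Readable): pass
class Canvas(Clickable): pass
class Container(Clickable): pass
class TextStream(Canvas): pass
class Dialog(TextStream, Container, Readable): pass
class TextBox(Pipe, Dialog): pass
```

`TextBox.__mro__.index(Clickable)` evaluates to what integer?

6

L[TextBox] = TextBox + merge(L[Pipe], L[Dialog], [Pipe Dialog])
  take Pipe:  [Pipe Readable Buffered object] + [Dialog TextStream Canvas Container Clickable Readable Buffered object] + [Pipe Dialog]
  take Dialog:  [Readable Buffered object] + [Dialog TextStream Canvas Container Clickable Readable Buffered object] + [Dialog]
  take TextStream:  [Readable Buffered object] + [TextStream Canvas Container Clickable Readable Buffered object]
  take Canvas:  [Readable Buffered object] + [Canvas Container Clickable Readable Buffered object]
  take Container:  [Readable Buffered object] + [Container Clickable Readable Buffered object]
  take Clickable:  [Readable Buffered object] + [Clickable Readable Buffered object]
  take Readable:  [Readable Buffered object] + [Readable Buffered object]
  take Buffered:  [Buffered object] + [Buffered object]
  take object:  [object] + [object]
MRO: TextBox Pipe Dialog TextStream Canvas Container Clickable Readable Buffered object
Clickable sits at index 6.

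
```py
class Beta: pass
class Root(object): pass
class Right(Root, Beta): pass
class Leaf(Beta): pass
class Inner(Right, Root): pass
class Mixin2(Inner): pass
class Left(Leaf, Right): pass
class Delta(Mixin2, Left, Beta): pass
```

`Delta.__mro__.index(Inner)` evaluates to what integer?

L[Delta] = Delta + merge(L[Mixin2], L[Left], L[Beta], [Mixin2 Left Beta])
  take Mixin2:  [Mixin2 Inner Right Root Beta object] + [Left Leaf Right Root Beta object] + [Beta object] + [Mixin2 Left Beta]
  take Inner:  [Inner Right Root Beta object] + [Left Leaf Right Root Beta object] + [Beta object] + [Left Beta]
  take Left:  [Right Root Beta object] + [Left Leaf Right Root Beta object] + [Beta object] + [Left Beta]
  take Leaf:  [Right Root Beta object] + [Leaf Right Root Beta object] + [Beta object] + [Beta]
  take Right:  [Right Root Beta object] + [Right Root Beta object] + [Beta object] + [Beta]
  take Root:  [Root Beta object] + [Root Beta object] + [Beta object] + [Beta]
  take Beta:  [Beta object] + [Beta object] + [Beta object] + [Beta]
  take object:  [object] + [object] + [object]
MRO: Delta Mixin2 Inner Left Leaf Right Root Beta object
Inner sits at index 2.

2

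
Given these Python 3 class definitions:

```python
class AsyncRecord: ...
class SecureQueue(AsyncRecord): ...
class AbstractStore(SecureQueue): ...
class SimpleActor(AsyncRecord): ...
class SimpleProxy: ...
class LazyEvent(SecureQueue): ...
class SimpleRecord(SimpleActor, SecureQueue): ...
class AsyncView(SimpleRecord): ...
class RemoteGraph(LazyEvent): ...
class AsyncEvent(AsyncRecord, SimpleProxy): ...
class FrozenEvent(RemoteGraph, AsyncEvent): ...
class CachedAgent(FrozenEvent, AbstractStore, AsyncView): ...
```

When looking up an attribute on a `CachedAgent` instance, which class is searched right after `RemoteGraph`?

LazyEvent

L[CachedAgent] = CachedAgent + merge(L[FrozenEvent], L[AbstractStore], L[AsyncView], [FrozenEvent AbstractStore AsyncView])
  take FrozenEvent:  [FrozenEvent RemoteGraph LazyEvent SecureQueue AsyncEvent AsyncRecord SimpleProxy object] + [AbstractStore SecureQueue AsyncRecord object] + [AsyncView SimpleRecord SimpleActor SecureQueue AsyncRecord object] + [FrozenEvent AbstractStore AsyncView]
  take RemoteGraph:  [RemoteGraph LazyEvent SecureQueue AsyncEvent AsyncRecord SimpleProxy object] + [AbstractStore SecureQueue AsyncRecord object] + [AsyncView SimpleRecord SimpleActor SecureQueue AsyncRecord object] + [AbstractStore AsyncView]
  take LazyEvent:  [LazyEvent SecureQueue AsyncEvent AsyncRecord SimpleProxy object] + [AbstractStore SecureQueue AsyncRecord object] + [AsyncView SimpleRecord SimpleActor SecureQueue AsyncRecord object] + [AbstractStore AsyncView]
  take AbstractStore:  [SecureQueue AsyncEvent AsyncRecord SimpleProxy object] + [AbstractStore SecureQueue AsyncRecord object] + [AsyncView SimpleRecord SimpleActor SecureQueue AsyncRecord object] + [AbstractStore AsyncView]
  take AsyncView:  [SecureQueue AsyncEvent AsyncRecord SimpleProxy object] + [SecureQueue AsyncRecord object] + [AsyncView SimpleRecord SimpleActor SecureQueue AsyncRecord object] + [AsyncView]
  take SimpleRecord:  [SecureQueue AsyncEvent AsyncRecord SimpleProxy object] + [SecureQueue AsyncRecord object] + [SimpleRecord SimpleActor SecureQueue AsyncRecord object]
  take SimpleActor:  [SecureQueue AsyncEvent AsyncRecord SimpleProxy object] + [SecureQueue AsyncRecord object] + [SimpleActor SecureQueue AsyncRecord object]
  take SecureQueue:  [SecureQueue AsyncEvent AsyncRecord SimpleProxy object] + [SecureQueue AsyncRecord object] + [SecureQueue AsyncRecord object]
  take AsyncEvent:  [AsyncEvent AsyncRecord SimpleProxy object] + [AsyncRecord object] + [AsyncRecord object]
  take AsyncRecord:  [AsyncRecord SimpleProxy object] + [AsyncRecord object] + [AsyncRecord object]
  take SimpleProxy:  [SimpleProxy object] + [object] + [object]
  take object:  [object] + [object] + [object]
MRO: CachedAgent FrozenEvent RemoteGraph LazyEvent AbstractStore AsyncView SimpleRecord SimpleActor SecureQueue AsyncEvent AsyncRecord SimpleProxy object
RemoteGraph is at position 2; next is LazyEvent.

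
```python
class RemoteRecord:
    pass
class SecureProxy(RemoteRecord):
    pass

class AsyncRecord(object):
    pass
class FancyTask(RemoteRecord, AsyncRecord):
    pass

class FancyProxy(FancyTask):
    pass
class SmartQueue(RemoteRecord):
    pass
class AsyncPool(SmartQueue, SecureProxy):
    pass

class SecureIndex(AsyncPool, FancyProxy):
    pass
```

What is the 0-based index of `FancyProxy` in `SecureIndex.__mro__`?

L[SecureIndex] = SecureIndex + merge(L[AsyncPool], L[FancyProxy], [AsyncPool FancyProxy])
  take AsyncPool:  [AsyncPool SmartQueue SecureProxy RemoteRecord object] + [FancyProxy FancyTask RemoteRecord AsyncRecord object] + [AsyncPool FancyProxy]
  take SmartQueue:  [SmartQueue SecureProxy RemoteRecord object] + [FancyProxy FancyTask RemoteRecord AsyncRecord object] + [FancyProxy]
  take SecureProxy:  [SecureProxy RemoteRecord object] + [FancyProxy FancyTask RemoteRecord AsyncRecord object] + [FancyProxy]
  take FancyProxy:  [RemoteRecord object] + [FancyProxy FancyTask RemoteRecord AsyncRecord object] + [FancyProxy]
  take FancyTask:  [RemoteRecord object] + [FancyTask RemoteRecord AsyncRecord object]
  take RemoteRecord:  [RemoteRecord object] + [RemoteRecord AsyncRecord object]
  take AsyncRecord:  [object] + [AsyncRecord object]
  take object:  [object] + [object]
MRO: SecureIndex AsyncPool SmartQueue SecureProxy FancyProxy FancyTask RemoteRecord AsyncRecord object
FancyProxy sits at index 4.

4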